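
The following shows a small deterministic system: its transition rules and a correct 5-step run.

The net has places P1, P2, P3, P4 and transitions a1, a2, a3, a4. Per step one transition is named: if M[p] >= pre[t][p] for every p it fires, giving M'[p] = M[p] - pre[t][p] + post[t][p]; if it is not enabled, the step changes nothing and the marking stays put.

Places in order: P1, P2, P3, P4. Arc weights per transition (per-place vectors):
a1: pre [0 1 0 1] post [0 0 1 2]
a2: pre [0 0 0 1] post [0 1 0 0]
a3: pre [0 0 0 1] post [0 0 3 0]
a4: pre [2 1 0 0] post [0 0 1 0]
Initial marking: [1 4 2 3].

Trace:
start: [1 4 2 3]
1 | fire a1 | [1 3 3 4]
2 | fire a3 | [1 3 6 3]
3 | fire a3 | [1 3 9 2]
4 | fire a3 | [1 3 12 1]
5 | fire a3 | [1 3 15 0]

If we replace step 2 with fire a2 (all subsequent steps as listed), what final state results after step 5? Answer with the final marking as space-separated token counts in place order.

(re-executing from step 2 with the substitution; state before step 2: [1 3 3 4])
2 | fire a2 | [1 4 3 3]
3 | fire a3 | [1 4 6 2]
4 | fire a3 | [1 4 9 1]
5 | fire a3 | [1 4 12 0]

1 4 12 0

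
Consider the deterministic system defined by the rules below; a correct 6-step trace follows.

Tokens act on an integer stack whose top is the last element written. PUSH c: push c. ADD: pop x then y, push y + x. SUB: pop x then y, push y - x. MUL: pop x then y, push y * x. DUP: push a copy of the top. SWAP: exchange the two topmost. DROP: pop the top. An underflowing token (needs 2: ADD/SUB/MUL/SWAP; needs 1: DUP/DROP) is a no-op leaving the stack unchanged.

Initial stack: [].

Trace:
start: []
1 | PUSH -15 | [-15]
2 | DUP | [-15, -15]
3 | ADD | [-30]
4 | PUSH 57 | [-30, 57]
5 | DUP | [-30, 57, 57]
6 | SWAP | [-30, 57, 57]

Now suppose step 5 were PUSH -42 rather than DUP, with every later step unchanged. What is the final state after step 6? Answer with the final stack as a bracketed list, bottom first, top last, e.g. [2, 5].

[-30, -42, 57]

(re-executing from step 5 with the substitution; state before step 5: [-30, 57])
5 | PUSH -42 | [-30, 57, -42]
6 | SWAP | [-30, -42, 57]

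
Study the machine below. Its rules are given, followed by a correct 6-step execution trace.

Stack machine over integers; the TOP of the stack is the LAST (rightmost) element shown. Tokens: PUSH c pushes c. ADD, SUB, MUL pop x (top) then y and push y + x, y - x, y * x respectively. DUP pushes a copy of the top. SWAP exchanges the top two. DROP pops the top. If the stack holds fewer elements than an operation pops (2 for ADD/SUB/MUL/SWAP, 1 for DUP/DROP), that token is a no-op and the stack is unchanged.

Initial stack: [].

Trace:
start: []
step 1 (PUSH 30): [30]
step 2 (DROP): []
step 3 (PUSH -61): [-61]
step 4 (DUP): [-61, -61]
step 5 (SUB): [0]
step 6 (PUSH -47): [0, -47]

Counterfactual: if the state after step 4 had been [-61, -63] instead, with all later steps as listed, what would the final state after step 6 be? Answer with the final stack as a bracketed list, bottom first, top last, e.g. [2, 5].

state after step 4 := [-61, -63]
step 5 (SUB): [2]
step 6 (PUSH -47): [2, -47]

[2, -47]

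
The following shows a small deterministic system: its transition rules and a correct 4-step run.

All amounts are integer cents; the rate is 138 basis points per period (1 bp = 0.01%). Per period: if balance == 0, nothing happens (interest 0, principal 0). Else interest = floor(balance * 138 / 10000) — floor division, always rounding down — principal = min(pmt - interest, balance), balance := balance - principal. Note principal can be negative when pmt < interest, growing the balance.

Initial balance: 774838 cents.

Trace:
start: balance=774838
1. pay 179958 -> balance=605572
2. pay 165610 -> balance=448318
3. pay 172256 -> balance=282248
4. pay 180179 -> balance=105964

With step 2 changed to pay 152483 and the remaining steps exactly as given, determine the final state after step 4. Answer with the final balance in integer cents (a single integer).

119455

(re-executing from step 2 with the substitution; state before step 2: balance=605572)
2. pay 152483 -> balance=461445
3. pay 172256 -> balance=295556
4. pay 180179 -> balance=119455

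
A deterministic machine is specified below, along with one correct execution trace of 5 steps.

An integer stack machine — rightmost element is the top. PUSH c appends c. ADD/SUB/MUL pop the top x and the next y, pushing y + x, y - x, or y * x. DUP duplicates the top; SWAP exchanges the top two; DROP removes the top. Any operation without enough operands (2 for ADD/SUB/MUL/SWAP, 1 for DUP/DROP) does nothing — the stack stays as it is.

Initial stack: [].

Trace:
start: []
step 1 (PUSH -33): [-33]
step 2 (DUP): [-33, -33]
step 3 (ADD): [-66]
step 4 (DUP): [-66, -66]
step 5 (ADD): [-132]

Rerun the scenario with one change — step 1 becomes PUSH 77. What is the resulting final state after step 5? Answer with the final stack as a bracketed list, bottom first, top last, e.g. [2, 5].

(re-executing from step 1 with the substitution; state before step 1: [])
step 1 (PUSH 77): [77]
step 2 (DUP): [77, 77]
step 3 (ADD): [154]
step 4 (DUP): [154, 154]
step 5 (ADD): [308]

[308]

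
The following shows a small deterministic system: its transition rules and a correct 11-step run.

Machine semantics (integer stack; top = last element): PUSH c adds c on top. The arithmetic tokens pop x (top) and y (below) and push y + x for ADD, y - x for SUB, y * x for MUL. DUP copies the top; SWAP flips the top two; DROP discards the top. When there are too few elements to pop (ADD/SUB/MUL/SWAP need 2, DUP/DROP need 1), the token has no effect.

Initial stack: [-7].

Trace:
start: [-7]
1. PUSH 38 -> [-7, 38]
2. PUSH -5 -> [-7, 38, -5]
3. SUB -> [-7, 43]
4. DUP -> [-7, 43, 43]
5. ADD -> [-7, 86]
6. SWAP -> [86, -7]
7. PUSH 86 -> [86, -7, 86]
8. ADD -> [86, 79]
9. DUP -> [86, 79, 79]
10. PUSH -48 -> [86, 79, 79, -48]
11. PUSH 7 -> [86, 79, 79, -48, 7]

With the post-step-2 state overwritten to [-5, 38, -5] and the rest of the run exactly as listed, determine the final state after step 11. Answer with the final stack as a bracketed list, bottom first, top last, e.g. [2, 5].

state after step 2 := [-5, 38, -5]
3. SUB -> [-5, 43]
4. DUP -> [-5, 43, 43]
5. ADD -> [-5, 86]
6. SWAP -> [86, -5]
7. PUSH 86 -> [86, -5, 86]
8. ADD -> [86, 81]
9. DUP -> [86, 81, 81]
10. PUSH -48 -> [86, 81, 81, -48]
11. PUSH 7 -> [86, 81, 81, -48, 7]

[86, 81, 81, -48, 7]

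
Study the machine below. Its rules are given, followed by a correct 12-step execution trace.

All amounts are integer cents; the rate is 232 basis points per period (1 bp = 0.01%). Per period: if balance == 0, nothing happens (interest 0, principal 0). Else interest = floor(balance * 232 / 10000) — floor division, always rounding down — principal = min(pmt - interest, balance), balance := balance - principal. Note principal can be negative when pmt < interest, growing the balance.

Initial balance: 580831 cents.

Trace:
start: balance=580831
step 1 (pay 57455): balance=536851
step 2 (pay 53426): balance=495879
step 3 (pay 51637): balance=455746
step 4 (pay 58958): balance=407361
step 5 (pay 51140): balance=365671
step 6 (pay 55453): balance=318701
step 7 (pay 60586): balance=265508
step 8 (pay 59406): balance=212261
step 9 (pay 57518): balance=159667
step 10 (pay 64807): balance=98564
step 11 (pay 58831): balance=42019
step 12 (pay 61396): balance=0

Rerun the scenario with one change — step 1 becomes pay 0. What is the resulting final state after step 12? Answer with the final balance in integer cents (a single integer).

55540

(re-executing from step 1 with the substitution; state before step 1: balance=580831)
step 1 (pay 0): balance=594306
step 2 (pay 53426): balance=554667
step 3 (pay 51637): balance=515898
step 4 (pay 58958): balance=468908
step 5 (pay 51140): balance=428646
step 6 (pay 55453): balance=383137
step 7 (pay 60586): balance=331439
step 8 (pay 59406): balance=279722
step 9 (pay 57518): balance=228693
step 10 (pay 64807): balance=169191
step 11 (pay 58831): balance=114285
step 12 (pay 61396): balance=55540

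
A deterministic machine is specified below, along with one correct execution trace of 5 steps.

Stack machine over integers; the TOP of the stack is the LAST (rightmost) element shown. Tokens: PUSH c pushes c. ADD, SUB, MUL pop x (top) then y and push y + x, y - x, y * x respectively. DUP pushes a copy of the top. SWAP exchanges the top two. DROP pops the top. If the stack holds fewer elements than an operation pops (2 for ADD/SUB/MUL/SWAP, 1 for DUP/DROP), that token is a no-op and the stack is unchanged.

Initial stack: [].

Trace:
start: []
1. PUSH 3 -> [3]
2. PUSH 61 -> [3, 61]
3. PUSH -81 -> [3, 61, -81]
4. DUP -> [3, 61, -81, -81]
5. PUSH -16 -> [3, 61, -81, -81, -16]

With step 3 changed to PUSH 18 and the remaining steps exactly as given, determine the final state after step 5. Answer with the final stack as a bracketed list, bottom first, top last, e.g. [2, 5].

(re-executing from step 3 with the substitution; state before step 3: [3, 61])
3. PUSH 18 -> [3, 61, 18]
4. DUP -> [3, 61, 18, 18]
5. PUSH -16 -> [3, 61, 18, 18, -16]

[3, 61, 18, 18, -16]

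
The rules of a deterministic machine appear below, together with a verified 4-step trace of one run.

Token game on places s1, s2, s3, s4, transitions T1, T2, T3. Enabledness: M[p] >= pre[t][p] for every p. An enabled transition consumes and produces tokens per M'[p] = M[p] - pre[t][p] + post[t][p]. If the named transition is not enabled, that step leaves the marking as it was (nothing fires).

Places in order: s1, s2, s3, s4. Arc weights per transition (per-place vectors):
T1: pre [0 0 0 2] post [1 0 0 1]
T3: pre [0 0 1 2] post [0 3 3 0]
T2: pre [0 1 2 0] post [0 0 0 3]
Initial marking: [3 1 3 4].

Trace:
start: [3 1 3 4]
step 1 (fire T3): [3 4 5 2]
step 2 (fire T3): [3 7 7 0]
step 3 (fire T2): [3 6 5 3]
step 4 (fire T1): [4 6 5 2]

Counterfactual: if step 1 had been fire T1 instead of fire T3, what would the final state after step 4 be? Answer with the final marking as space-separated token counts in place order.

5 3 3 3

(re-executing from step 1 with the substitution; state before step 1: [3 1 3 4])
step 1 (fire T1): [4 1 3 3]
step 2 (fire T3): [4 4 5 1]
step 3 (fire T2): [4 3 3 4]
step 4 (fire T1): [5 3 3 3]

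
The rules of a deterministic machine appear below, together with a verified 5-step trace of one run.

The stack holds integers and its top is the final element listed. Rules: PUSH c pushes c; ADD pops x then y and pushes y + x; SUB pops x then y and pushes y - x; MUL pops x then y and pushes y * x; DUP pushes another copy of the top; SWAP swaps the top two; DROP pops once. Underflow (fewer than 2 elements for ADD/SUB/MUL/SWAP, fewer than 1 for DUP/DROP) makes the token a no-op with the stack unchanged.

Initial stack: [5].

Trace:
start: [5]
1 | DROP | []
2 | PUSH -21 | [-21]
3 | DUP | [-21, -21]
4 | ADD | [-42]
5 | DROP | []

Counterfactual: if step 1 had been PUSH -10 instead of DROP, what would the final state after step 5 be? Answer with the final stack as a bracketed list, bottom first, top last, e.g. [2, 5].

(re-executing from step 1 with the substitution; state before step 1: [5])
1 | PUSH -10 | [5, -10]
2 | PUSH -21 | [5, -10, -21]
3 | DUP | [5, -10, -21, -21]
4 | ADD | [5, -10, -42]
5 | DROP | [5, -10]

[5, -10]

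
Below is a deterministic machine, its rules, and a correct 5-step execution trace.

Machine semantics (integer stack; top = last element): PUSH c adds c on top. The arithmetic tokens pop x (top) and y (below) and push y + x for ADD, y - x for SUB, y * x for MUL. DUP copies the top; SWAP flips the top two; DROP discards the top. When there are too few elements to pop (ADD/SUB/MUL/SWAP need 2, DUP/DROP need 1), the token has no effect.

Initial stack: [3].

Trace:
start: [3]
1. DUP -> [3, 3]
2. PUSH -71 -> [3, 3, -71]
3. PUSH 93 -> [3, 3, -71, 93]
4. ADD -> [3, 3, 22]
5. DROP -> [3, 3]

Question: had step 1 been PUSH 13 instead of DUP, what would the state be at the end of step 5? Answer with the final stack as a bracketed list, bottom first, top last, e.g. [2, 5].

[3, 13]

(re-executing from step 1 with the substitution; state before step 1: [3])
1. PUSH 13 -> [3, 13]
2. PUSH -71 -> [3, 13, -71]
3. PUSH 93 -> [3, 13, -71, 93]
4. ADD -> [3, 13, 22]
5. DROP -> [3, 13]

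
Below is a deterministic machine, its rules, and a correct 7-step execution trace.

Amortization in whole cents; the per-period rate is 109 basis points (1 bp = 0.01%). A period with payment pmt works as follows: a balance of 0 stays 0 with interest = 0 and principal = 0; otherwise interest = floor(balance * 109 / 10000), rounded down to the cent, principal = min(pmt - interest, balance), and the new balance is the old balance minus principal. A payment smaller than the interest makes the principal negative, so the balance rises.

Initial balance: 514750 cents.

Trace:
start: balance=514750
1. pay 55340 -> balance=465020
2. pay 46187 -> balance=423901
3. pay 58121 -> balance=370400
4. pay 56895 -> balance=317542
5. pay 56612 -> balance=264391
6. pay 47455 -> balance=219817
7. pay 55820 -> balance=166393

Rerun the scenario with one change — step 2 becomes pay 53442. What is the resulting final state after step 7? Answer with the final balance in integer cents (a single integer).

158734

(re-executing from step 2 with the substitution; state before step 2: balance=465020)
2. pay 53442 -> balance=416646
3. pay 58121 -> balance=363066
4. pay 56895 -> balance=310128
5. pay 56612 -> balance=256896
6. pay 47455 -> balance=212241
7. pay 55820 -> balance=158734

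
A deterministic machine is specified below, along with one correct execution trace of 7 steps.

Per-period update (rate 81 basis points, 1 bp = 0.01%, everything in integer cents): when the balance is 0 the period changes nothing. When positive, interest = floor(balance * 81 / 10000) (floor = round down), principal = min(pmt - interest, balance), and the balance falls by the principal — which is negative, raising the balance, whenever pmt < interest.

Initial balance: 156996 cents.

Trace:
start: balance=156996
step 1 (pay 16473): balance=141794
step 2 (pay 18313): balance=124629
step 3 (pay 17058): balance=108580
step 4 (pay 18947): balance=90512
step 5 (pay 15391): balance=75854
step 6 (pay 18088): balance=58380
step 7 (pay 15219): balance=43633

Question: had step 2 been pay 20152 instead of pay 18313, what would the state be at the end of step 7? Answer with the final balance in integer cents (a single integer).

(re-executing from step 2 with the substitution; state before step 2: balance=141794)
step 2 (pay 20152): balance=122790
step 3 (pay 17058): balance=106726
step 4 (pay 18947): balance=88643
step 5 (pay 15391): balance=73970
step 6 (pay 18088): balance=56481
step 7 (pay 15219): balance=41719

41719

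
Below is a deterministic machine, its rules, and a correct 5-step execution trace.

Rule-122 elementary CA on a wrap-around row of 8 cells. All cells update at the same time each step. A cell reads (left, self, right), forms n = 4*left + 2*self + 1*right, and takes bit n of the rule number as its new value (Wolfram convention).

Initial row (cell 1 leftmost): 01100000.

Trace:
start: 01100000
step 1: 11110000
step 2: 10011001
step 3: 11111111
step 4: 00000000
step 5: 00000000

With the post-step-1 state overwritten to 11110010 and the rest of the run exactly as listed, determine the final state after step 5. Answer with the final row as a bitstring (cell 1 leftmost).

state after step 1 := 11110010
step 2: 10011101
step 3: 11110111
step 4: 00011100
step 5: 00110110

00110110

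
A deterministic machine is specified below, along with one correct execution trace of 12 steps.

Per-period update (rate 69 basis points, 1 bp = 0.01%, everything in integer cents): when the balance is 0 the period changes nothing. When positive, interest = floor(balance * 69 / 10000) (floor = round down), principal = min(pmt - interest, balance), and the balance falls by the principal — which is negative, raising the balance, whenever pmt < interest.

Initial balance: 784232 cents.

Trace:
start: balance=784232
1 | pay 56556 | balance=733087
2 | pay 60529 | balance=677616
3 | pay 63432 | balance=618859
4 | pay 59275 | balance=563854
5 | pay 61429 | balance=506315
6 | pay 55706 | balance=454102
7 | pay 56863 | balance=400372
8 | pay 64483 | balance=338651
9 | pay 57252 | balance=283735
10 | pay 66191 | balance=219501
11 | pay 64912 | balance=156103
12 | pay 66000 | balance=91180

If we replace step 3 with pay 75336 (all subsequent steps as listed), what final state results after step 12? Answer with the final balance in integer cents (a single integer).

78516

(re-executing from step 3 with the substitution; state before step 3: balance=677616)
3 | pay 75336 | balance=606955
4 | pay 59275 | balance=551867
5 | pay 61429 | balance=494245
6 | pay 55706 | balance=441949
7 | pay 56863 | balance=388135
8 | pay 64483 | balance=326330
9 | pay 57252 | balance=271329
10 | pay 66191 | balance=207010
11 | pay 64912 | balance=143526
12 | pay 66000 | balance=78516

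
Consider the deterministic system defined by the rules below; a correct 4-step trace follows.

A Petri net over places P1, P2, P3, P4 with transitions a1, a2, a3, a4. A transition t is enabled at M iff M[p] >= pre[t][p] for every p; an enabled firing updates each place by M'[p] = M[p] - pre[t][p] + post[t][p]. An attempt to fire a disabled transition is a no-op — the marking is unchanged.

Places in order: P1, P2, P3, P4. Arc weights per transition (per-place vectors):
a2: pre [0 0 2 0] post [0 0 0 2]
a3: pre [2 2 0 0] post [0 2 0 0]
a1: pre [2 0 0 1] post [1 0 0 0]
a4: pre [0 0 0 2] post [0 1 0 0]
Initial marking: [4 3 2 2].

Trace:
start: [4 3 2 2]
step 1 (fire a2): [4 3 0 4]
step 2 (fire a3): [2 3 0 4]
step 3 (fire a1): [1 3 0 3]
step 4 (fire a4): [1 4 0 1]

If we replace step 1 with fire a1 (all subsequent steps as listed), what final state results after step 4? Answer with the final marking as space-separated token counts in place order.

1 3 2 1

(re-executing from step 1 with the substitution; state before step 1: [4 3 2 2])
step 1 (fire a1): [3 3 2 1]
step 2 (fire a3): [1 3 2 1]
step 3 (fire a1): [1 3 2 1]
step 4 (fire a4): [1 3 2 1]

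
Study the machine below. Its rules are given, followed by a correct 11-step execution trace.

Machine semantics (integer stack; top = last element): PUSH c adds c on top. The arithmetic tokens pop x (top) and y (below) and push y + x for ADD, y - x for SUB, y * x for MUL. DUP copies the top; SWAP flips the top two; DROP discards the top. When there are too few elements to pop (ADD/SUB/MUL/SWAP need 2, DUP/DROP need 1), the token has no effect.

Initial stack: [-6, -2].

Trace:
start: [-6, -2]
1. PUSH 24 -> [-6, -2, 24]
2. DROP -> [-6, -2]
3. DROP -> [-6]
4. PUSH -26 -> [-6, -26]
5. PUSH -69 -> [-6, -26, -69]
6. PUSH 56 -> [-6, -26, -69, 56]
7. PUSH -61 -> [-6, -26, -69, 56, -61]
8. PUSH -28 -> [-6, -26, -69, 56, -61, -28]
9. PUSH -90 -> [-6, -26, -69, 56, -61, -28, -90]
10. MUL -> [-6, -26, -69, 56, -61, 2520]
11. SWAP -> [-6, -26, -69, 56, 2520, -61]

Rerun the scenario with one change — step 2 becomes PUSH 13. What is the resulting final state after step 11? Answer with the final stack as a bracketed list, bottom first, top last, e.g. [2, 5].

[-6, -2, 24, -26, -69, 56, 2520, -61]

(re-executing from step 2 with the substitution; state before step 2: [-6, -2, 24])
2. PUSH 13 -> [-6, -2, 24, 13]
3. DROP -> [-6, -2, 24]
4. PUSH -26 -> [-6, -2, 24, -26]
5. PUSH -69 -> [-6, -2, 24, -26, -69]
6. PUSH 56 -> [-6, -2, 24, -26, -69, 56]
7. PUSH -61 -> [-6, -2, 24, -26, -69, 56, -61]
8. PUSH -28 -> [-6, -2, 24, -26, -69, 56, -61, -28]
9. PUSH -90 -> [-6, -2, 24, -26, -69, 56, -61, -28, -90]
10. MUL -> [-6, -2, 24, -26, -69, 56, -61, 2520]
11. SWAP -> [-6, -2, 24, -26, -69, 56, 2520, -61]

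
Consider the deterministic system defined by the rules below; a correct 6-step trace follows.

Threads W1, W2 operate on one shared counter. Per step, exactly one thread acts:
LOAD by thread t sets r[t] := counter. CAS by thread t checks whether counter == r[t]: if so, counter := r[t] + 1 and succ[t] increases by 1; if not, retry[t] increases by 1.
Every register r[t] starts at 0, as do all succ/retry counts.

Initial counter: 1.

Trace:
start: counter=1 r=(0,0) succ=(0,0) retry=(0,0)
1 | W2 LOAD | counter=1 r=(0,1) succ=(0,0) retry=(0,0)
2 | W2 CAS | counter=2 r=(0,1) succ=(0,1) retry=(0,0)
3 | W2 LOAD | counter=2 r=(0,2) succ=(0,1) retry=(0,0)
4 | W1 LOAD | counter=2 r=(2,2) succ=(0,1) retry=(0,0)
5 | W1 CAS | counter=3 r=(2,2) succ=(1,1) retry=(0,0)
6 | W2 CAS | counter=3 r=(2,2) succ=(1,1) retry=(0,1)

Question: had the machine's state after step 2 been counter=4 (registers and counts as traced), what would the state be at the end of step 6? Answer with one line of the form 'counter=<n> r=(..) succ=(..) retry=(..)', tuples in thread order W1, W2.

counter=5 r=(4,4) succ=(1,1) retry=(0,1)

state after step 2 := counter=4 r=(0,1) succ=(0,1) retry=(0,0)
3 | W2 LOAD | counter=4 r=(0,4) succ=(0,1) retry=(0,0)
4 | W1 LOAD | counter=4 r=(4,4) succ=(0,1) retry=(0,0)
5 | W1 CAS | counter=5 r=(4,4) succ=(1,1) retry=(0,0)
6 | W2 CAS | counter=5 r=(4,4) succ=(1,1) retry=(0,1)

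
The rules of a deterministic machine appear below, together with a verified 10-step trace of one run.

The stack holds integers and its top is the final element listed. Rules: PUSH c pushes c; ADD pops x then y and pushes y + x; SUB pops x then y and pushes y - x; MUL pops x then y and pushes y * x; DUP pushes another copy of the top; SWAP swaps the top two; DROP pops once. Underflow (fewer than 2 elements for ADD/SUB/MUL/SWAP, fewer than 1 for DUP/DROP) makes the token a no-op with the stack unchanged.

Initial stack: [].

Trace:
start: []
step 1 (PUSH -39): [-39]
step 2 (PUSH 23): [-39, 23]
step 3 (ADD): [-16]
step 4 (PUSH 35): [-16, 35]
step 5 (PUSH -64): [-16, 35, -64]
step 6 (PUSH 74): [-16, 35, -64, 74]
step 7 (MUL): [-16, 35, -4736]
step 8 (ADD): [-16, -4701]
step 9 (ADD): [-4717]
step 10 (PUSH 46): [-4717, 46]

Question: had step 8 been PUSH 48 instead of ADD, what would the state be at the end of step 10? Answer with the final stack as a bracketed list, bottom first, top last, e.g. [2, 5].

[-16, 35, -4688, 46]

(re-executing from step 8 with the substitution; state before step 8: [-16, 35, -4736])
step 8 (PUSH 48): [-16, 35, -4736, 48]
step 9 (ADD): [-16, 35, -4688]
step 10 (PUSH 46): [-16, 35, -4688, 46]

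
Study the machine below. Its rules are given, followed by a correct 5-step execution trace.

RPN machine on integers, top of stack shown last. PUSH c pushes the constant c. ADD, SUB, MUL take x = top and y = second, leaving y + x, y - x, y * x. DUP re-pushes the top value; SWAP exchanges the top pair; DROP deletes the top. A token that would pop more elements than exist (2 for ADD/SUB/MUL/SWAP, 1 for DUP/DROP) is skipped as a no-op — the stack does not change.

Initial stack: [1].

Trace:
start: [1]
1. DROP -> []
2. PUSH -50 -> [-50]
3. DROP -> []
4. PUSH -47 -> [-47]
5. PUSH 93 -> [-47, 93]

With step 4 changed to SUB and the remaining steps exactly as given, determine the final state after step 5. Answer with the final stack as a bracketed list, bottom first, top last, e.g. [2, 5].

[93]

(re-executing from step 4 with the substitution; state before step 4: [])
4. SUB -> []
5. PUSH 93 -> [93]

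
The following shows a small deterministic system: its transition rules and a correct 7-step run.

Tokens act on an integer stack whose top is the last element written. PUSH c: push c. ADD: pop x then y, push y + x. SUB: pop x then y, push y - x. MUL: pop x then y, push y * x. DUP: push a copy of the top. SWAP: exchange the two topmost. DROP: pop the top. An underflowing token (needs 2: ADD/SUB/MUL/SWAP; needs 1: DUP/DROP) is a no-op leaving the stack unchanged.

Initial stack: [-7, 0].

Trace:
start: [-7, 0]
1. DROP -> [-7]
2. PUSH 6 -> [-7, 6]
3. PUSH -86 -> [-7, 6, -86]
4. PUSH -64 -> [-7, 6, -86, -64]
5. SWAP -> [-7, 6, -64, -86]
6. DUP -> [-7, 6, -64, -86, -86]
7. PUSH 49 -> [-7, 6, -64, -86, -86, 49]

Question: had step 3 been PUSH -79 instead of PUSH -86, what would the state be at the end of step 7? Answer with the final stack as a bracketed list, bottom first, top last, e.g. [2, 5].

(re-executing from step 3 with the substitution; state before step 3: [-7, 6])
3. PUSH -79 -> [-7, 6, -79]
4. PUSH -64 -> [-7, 6, -79, -64]
5. SWAP -> [-7, 6, -64, -79]
6. DUP -> [-7, 6, -64, -79, -79]
7. PUSH 49 -> [-7, 6, -64, -79, -79, 49]

[-7, 6, -64, -79, -79, 49]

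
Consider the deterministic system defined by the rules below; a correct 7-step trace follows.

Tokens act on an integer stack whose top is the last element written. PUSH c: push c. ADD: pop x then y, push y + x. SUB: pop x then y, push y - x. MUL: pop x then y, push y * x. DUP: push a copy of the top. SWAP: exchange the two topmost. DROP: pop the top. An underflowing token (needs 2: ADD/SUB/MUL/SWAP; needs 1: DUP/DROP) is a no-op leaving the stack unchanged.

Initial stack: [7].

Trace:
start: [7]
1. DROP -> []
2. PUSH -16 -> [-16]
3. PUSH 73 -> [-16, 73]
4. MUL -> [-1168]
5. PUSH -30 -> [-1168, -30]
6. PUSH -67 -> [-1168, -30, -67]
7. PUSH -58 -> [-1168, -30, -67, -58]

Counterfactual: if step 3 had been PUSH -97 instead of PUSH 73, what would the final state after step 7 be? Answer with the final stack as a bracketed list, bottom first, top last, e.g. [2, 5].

[1552, -30, -67, -58]

(re-executing from step 3 with the substitution; state before step 3: [-16])
3. PUSH -97 -> [-16, -97]
4. MUL -> [1552]
5. PUSH -30 -> [1552, -30]
6. PUSH -67 -> [1552, -30, -67]
7. PUSH -58 -> [1552, -30, -67, -58]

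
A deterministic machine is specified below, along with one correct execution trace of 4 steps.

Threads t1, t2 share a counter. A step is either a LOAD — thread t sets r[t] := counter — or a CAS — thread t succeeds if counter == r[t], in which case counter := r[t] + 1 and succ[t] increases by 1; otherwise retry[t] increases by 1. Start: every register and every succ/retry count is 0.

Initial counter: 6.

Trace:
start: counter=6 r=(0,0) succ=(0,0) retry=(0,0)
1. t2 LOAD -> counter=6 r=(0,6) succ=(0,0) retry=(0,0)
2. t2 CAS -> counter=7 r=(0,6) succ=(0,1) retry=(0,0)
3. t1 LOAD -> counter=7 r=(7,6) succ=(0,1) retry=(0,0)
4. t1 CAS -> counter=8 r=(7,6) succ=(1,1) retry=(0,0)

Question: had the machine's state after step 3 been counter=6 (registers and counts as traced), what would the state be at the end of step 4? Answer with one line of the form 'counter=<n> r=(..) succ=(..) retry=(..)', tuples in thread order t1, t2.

counter=6 r=(7,6) succ=(0,1) retry=(1,0)

state after step 3 := counter=6 r=(7,6) succ=(0,1) retry=(0,0)
4. t1 CAS -> counter=6 r=(7,6) succ=(0,1) retry=(1,0)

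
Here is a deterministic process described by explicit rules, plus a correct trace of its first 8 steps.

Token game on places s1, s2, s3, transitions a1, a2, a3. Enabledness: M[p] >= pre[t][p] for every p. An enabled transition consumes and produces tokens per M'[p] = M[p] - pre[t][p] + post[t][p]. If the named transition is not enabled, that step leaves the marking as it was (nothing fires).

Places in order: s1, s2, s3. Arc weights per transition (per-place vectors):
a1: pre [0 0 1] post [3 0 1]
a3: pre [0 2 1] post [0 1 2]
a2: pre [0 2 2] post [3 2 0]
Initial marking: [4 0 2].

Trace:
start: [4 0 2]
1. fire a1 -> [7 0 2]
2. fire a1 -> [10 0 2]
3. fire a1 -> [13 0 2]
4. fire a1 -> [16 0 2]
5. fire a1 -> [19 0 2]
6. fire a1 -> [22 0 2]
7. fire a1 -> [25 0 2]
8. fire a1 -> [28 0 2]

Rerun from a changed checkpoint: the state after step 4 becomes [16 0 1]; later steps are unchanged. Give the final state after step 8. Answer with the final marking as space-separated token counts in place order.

state after step 4 := [16 0 1]
5. fire a1 -> [19 0 1]
6. fire a1 -> [22 0 1]
7. fire a1 -> [25 0 1]
8. fire a1 -> [28 0 1]

28 0 1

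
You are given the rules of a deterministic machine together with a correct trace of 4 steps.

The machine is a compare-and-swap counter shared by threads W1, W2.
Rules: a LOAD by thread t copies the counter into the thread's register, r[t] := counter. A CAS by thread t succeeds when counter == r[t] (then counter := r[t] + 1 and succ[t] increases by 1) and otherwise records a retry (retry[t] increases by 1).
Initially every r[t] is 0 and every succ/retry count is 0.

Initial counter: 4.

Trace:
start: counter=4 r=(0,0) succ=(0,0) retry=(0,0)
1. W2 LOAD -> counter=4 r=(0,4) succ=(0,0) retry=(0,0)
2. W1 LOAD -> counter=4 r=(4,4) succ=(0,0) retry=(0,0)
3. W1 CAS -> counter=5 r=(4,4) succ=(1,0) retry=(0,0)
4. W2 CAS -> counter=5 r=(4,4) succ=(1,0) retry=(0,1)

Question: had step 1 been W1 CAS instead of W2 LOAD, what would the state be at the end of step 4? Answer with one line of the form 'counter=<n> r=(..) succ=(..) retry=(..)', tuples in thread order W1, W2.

counter=5 r=(4,0) succ=(1,0) retry=(1,1)

(re-executing from step 1 with the substitution; state before step 1: counter=4 r=(0,0) succ=(0,0) retry=(0,0))
1. W1 CAS -> counter=4 r=(0,0) succ=(0,0) retry=(1,0)
2. W1 LOAD -> counter=4 r=(4,0) succ=(0,0) retry=(1,0)
3. W1 CAS -> counter=5 r=(4,0) succ=(1,0) retry=(1,0)
4. W2 CAS -> counter=5 r=(4,0) succ=(1,0) retry=(1,1)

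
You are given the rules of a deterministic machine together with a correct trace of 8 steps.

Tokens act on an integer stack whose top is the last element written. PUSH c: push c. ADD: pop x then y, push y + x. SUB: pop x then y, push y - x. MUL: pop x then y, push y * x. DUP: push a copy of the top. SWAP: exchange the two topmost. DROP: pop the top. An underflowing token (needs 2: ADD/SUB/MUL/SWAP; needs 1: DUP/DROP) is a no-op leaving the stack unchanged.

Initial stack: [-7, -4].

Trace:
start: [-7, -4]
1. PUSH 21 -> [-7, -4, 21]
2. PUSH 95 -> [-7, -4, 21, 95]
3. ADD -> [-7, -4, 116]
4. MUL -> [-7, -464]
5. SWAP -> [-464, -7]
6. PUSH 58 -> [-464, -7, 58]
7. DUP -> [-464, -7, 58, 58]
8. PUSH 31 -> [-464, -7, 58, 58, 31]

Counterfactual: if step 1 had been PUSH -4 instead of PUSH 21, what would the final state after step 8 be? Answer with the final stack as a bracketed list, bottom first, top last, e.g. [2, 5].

[-364, -7, 58, 58, 31]

(re-executing from step 1 with the substitution; state before step 1: [-7, -4])
1. PUSH -4 -> [-7, -4, -4]
2. PUSH 95 -> [-7, -4, -4, 95]
3. ADD -> [-7, -4, 91]
4. MUL -> [-7, -364]
5. SWAP -> [-364, -7]
6. PUSH 58 -> [-364, -7, 58]
7. DUP -> [-364, -7, 58, 58]
8. PUSH 31 -> [-364, -7, 58, 58, 31]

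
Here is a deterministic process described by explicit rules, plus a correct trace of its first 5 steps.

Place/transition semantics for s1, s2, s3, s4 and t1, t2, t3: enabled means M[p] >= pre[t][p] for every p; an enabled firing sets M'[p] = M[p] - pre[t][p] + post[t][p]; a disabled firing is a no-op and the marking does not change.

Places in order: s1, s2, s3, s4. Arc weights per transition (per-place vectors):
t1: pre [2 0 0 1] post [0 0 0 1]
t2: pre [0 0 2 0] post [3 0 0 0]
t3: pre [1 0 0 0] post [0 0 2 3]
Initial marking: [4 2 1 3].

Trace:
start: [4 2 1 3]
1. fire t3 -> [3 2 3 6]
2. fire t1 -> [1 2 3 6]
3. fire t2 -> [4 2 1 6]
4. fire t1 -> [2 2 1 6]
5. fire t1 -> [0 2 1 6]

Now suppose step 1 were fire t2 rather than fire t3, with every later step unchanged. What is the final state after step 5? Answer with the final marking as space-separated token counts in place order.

(re-executing from step 1 with the substitution; state before step 1: [4 2 1 3])
1. fire t2 -> [4 2 1 3]
2. fire t1 -> [2 2 1 3]
3. fire t2 -> [2 2 1 3]
4. fire t1 -> [0 2 1 3]
5. fire t1 -> [0 2 1 3]

0 2 1 3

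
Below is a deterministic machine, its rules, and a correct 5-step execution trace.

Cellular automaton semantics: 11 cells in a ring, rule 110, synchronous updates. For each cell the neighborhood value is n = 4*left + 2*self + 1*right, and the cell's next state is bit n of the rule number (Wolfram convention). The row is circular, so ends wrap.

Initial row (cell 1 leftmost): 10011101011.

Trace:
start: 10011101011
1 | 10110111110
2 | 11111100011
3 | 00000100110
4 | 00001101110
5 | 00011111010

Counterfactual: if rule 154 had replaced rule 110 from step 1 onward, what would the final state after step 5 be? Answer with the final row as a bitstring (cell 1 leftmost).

10000110111

(re-executing steps 1..5 under rule 154; state before step 1: 10011101011)
1 | 01111000011
2 | 01110100110
3 | 11100011101
4 | 11010111001
5 | 10000110111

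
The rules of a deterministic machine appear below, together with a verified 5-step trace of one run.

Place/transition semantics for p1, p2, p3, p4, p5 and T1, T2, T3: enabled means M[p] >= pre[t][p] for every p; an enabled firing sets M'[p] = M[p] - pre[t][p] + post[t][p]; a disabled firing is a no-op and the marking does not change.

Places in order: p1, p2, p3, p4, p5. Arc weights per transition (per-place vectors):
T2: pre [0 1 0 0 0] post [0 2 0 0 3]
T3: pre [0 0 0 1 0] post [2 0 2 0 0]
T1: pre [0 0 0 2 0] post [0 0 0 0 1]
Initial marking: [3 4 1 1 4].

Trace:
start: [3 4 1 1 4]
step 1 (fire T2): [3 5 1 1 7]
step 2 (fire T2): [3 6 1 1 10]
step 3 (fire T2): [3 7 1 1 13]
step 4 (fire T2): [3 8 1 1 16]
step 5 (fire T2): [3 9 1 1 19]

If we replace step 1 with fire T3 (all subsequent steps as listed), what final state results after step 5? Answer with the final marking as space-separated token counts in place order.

(re-executing from step 1 with the substitution; state before step 1: [3 4 1 1 4])
step 1 (fire T3): [5 4 3 0 4]
step 2 (fire T2): [5 5 3 0 7]
step 3 (fire T2): [5 6 3 0 10]
step 4 (fire T2): [5 7 3 0 13]
step 5 (fire T2): [5 8 3 0 16]

5 8 3 0 16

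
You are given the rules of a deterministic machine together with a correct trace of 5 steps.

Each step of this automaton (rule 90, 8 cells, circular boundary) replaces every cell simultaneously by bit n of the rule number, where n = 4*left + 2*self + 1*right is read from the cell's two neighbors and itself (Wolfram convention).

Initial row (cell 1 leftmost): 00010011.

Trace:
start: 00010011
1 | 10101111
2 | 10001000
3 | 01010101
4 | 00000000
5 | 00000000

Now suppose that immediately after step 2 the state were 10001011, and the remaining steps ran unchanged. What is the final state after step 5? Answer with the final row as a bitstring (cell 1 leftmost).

11111111

state after step 2 := 10001011
3 | 11010010
4 | 11001100
5 | 11111111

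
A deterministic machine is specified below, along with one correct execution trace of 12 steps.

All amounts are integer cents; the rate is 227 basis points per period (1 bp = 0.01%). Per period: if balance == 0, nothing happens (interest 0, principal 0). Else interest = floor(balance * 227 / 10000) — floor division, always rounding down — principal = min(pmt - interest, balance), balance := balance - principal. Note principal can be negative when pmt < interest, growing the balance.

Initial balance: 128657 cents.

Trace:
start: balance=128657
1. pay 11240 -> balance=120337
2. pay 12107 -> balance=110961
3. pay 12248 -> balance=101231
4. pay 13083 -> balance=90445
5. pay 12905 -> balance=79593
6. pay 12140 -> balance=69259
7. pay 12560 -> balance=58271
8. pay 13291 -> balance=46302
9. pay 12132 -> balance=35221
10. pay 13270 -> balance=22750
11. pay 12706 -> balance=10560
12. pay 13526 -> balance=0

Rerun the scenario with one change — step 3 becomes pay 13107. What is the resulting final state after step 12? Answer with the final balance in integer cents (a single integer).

(re-executing from step 3 with the substitution; state before step 3: balance=110961)
3. pay 13107 -> balance=100372
4. pay 13083 -> balance=89567
5. pay 12905 -> balance=78695
6. pay 12140 -> balance=68341
7. pay 12560 -> balance=57332
8. pay 13291 -> balance=45342
9. pay 12132 -> balance=34239
10. pay 13270 -> balance=21746
11. pay 12706 -> balance=9533
12. pay 13526 -> balance=0

0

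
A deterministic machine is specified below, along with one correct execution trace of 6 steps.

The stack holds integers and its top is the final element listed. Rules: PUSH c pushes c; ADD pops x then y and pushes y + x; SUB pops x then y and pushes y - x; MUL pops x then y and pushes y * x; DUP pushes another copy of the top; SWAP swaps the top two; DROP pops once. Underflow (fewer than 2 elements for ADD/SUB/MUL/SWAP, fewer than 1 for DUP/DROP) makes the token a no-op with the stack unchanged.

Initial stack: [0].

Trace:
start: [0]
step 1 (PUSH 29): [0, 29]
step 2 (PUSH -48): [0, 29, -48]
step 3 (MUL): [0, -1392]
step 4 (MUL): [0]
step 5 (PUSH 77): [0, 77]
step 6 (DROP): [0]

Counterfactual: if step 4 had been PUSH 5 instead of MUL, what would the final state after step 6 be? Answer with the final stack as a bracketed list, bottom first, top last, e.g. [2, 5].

[0, -1392, 5]

(re-executing from step 4 with the substitution; state before step 4: [0, -1392])
step 4 (PUSH 5): [0, -1392, 5]
step 5 (PUSH 77): [0, -1392, 5, 77]
step 6 (DROP): [0, -1392, 5]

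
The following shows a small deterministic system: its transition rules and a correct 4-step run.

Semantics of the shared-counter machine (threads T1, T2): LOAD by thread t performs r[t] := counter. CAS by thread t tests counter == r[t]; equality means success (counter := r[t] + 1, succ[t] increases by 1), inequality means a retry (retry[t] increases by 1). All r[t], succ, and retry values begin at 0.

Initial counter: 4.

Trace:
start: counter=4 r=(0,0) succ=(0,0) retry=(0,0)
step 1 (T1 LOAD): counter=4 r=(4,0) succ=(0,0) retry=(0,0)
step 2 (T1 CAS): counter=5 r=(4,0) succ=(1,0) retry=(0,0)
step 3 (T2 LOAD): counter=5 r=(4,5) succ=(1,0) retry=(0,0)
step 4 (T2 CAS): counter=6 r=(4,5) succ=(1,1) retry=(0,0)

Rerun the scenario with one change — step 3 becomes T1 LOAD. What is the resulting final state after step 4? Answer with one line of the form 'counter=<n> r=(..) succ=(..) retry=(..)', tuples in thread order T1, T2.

counter=5 r=(5,0) succ=(1,0) retry=(0,1)

(re-executing from step 3 with the substitution; state before step 3: counter=5 r=(4,0) succ=(1,0) retry=(0,0))
step 3 (T1 LOAD): counter=5 r=(5,0) succ=(1,0) retry=(0,0)
step 4 (T2 CAS): counter=5 r=(5,0) succ=(1,0) retry=(0,1)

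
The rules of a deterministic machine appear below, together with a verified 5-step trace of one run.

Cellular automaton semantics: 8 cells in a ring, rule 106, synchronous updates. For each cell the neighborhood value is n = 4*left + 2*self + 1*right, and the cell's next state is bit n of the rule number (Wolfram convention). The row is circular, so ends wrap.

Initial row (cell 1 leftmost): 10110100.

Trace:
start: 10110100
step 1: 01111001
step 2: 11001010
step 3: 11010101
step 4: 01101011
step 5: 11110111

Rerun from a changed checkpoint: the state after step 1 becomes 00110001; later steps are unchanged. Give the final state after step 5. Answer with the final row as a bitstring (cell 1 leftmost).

state after step 1 := 00110001
step 2: 01110010
step 3: 11010100
step 4: 11101001
step 5: 00110011

00110011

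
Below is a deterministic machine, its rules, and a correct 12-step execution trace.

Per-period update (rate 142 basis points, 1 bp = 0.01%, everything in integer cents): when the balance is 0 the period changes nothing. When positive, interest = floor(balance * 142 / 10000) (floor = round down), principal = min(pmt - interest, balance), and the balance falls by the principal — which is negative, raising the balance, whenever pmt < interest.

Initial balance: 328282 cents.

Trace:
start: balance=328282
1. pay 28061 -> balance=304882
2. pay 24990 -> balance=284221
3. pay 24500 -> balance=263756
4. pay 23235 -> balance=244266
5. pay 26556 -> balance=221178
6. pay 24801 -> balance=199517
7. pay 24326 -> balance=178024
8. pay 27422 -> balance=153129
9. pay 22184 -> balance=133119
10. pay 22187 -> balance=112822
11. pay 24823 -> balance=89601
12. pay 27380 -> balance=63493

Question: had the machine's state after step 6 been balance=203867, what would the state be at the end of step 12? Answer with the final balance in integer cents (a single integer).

state after step 6 := balance=203867
7. pay 24326 -> balance=182435
8. pay 27422 -> balance=157603
9. pay 22184 -> balance=137656
10. pay 22187 -> balance=117423
11. pay 24823 -> balance=94267
12. pay 27380 -> balance=68225

68225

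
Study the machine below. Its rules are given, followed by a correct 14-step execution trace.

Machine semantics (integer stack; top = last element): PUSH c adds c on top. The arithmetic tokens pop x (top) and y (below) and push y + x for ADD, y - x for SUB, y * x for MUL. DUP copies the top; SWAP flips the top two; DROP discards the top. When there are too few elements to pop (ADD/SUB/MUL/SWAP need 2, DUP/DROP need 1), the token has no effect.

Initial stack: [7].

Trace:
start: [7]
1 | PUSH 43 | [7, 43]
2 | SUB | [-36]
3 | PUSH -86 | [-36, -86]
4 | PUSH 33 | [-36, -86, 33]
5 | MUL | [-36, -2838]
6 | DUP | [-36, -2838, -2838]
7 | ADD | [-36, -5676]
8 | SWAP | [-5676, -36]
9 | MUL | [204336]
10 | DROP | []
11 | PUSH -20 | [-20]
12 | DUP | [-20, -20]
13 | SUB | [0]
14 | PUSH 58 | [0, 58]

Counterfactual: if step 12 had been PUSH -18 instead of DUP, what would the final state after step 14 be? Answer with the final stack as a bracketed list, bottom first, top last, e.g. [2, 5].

(re-executing from step 12 with the substitution; state before step 12: [-20])
12 | PUSH -18 | [-20, -18]
13 | SUB | [-2]
14 | PUSH 58 | [-2, 58]

[-2, 58]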